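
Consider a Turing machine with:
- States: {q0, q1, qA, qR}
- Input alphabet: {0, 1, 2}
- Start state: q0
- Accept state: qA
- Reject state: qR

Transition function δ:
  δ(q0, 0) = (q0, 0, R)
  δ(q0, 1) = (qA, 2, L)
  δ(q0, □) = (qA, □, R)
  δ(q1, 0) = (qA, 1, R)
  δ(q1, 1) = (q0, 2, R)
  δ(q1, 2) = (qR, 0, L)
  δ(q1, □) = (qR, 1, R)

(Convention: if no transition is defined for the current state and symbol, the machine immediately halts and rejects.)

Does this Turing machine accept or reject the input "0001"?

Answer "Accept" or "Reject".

Execution trace:
Initial: [q0]0001
Step 1: δ(q0, 0) = (q0, 0, R) → 0[q0]001
Step 2: δ(q0, 0) = (q0, 0, R) → 00[q0]01
Step 3: δ(q0, 0) = (q0, 0, R) → 000[q0]1
Step 4: δ(q0, 1) = (qA, 2, L) → 00[qA]02

The machine reaches the accept state qA and halts.

Answer: Accept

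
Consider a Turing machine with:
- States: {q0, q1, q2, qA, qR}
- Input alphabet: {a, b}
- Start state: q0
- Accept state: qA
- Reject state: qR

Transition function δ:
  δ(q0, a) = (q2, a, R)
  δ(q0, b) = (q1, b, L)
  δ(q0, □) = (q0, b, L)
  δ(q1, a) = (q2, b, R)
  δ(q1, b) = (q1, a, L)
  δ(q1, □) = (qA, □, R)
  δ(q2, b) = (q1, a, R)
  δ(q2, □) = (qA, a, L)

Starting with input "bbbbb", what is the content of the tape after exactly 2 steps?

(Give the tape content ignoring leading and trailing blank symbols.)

Execution trace:
Initial: [q0]bbbbb
Step 1: δ(q0, b) = (q1, b, L) → [q1]□bbbbb
Step 2: δ(q1, □) = (qA, □, R) → □[qA]bbbbb

The machine reaches the accept state qA and halts.

After 2 steps, the tape (ignoring leading/trailing blanks) is: bbbbb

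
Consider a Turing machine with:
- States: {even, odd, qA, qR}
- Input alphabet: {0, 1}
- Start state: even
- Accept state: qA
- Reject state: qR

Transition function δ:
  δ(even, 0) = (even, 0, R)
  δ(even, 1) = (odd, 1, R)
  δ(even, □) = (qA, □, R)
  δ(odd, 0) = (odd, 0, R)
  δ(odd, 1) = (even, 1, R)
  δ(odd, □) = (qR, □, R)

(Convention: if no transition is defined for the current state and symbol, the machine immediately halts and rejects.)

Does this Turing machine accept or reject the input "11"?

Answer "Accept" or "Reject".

Execution trace:
Initial: [even]11
Step 1: δ(even, 1) = (odd, 1, R) → 1[odd]1
Step 2: δ(odd, 1) = (even, 1, R) → 11[even]□
Step 3: δ(even, □) = (qA, □, R) → 11□[qA]□

The machine reaches the accept state qA and halts.

Answer: Accept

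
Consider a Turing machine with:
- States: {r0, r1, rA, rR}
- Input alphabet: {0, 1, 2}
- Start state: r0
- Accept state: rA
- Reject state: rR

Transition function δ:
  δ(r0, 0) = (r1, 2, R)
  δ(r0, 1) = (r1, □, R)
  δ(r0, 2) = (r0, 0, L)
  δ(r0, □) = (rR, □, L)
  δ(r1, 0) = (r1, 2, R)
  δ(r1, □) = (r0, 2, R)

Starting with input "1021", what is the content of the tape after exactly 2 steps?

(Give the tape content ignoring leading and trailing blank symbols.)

Execution trace:
Initial: [r0]1021
Step 1: δ(r0, 1) = (r1, □, R) → □[r1]021
Step 2: δ(r1, 0) = (r1, 2, R) → □2[r1]21

No transition is defined for δ(r1, 2). By convention the machine halts and rejects.

After 2 steps, the tape (ignoring leading/trailing blanks) is: 221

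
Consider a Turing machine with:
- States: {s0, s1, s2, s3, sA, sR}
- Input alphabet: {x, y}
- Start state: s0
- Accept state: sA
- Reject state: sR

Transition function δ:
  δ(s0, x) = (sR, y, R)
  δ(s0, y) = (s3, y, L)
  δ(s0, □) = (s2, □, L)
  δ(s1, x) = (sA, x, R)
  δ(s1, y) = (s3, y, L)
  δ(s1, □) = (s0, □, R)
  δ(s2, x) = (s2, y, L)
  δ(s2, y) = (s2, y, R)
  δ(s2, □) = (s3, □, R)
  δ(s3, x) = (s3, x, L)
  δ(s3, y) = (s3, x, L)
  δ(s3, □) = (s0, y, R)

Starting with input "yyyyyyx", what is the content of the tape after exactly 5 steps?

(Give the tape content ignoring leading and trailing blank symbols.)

Execution trace:
Initial: [s0]yyyyyyx
Step 1: δ(s0, y) = (s3, y, L) → [s3]□yyyyyyx
Step 2: δ(s3, □) = (s0, y, R) → y[s0]yyyyyyx
Step 3: δ(s0, y) = (s3, y, L) → [s3]yyyyyyyx
Step 4: δ(s3, y) = (s3, x, L) → [s3]□xyyyyyyx
Step 5: δ(s3, □) = (s0, y, R) → y[s0]xyyyyyyx

After 5 steps, the tape (ignoring leading/trailing blanks) is: yxyyyyyyx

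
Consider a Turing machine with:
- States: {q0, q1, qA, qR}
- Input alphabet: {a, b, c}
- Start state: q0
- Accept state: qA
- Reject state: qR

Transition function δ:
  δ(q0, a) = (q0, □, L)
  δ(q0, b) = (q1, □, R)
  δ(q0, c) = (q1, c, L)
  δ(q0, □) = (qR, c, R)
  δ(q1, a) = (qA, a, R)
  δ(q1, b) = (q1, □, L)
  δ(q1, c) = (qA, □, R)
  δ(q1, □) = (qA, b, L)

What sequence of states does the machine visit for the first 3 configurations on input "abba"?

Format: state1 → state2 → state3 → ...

Execution trace:
Initial: [q0]abba
Step 1: δ(q0, a) = (q0, □, L) → [q0]□□bba
Step 2: δ(q0, □) = (qR, c, R) → c[qR]□bba

The machine reaches the reject state qR and halts.

State sequence: q0 → q0 → qR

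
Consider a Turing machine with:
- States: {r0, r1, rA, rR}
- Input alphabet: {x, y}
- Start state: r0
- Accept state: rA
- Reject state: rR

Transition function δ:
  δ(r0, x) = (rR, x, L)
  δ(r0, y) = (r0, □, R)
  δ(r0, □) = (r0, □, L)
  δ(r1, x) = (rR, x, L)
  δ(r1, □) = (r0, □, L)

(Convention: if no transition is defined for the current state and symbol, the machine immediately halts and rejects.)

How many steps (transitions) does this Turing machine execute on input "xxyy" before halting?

Execution trace:
Initial: [r0]xxyy
Step 1: δ(r0, x) = (rR, x, L) → [rR]□xxyy

The machine reaches the reject state rR and halts.

The machine executed 1 step before halting.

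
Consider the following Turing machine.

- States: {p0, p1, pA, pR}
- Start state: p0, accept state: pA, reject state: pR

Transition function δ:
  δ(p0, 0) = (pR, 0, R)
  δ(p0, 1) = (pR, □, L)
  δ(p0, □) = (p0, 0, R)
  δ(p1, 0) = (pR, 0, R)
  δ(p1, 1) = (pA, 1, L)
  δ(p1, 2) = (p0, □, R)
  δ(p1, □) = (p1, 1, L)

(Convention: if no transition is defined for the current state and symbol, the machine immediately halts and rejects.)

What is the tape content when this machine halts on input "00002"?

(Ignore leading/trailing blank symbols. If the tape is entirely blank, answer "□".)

Execution trace:
Initial: [p0]00002
Step 1: δ(p0, 0) = (pR, 0, R) → 0[pR]0002

The machine reaches the reject state pR and halts.

Final tape (ignoring leading/trailing blanks): 00002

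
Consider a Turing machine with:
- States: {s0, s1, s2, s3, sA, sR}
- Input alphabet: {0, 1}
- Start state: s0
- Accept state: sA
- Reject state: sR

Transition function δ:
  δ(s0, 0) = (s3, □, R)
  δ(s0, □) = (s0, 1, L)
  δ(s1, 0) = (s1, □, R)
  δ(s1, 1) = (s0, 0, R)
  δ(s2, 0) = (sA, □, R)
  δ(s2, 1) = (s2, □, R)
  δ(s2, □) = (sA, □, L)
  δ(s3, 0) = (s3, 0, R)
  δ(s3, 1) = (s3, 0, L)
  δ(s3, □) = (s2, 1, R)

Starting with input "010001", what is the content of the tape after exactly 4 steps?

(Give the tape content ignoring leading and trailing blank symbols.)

Execution trace:
Initial: [s0]010001
Step 1: δ(s0, 0) = (s3, □, R) → □[s3]10001
Step 2: δ(s3, 1) = (s3, 0, L) → [s3]□00001
Step 3: δ(s3, □) = (s2, 1, R) → 1[s2]00001
Step 4: δ(s2, 0) = (sA, □, R) → 1□[sA]0001

The machine reaches the accept state sA and halts.

After 4 steps, the tape (ignoring leading/trailing blanks) is: 1□0001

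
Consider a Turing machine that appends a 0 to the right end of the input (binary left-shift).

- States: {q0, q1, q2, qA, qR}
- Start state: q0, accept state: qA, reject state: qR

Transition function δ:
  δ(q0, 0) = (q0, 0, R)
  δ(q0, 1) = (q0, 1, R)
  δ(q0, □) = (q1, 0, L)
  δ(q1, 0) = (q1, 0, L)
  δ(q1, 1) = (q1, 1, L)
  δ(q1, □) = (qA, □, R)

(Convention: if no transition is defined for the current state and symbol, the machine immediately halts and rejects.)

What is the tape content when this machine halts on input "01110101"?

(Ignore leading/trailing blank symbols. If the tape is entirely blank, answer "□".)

Execution trace:
Initial: [q0]01110101
Step 1: δ(q0, 0) = (q0, 0, R) → 0[q0]1110101
Step 2: δ(q0, 1) = (q0, 1, R) → 01[q0]110101
Step 3: δ(q0, 1) = (q0, 1, R) → 011[q0]10101
Step 4: δ(q0, 1) = (q0, 1, R) → 0111[q0]0101
Step 5: δ(q0, 0) = (q0, 0, R) → 01110[q0]101
Step 6: δ(q0, 1) = (q0, 1, R) → 011101[q0]01
Step 7: δ(q0, 0) = (q0, 0, R) → 0111010[q0]1
Step 8: δ(q0, 1) = (q0, 1, R) → 01110101[q0]□
Step 9: δ(q0, □) = (q1, 0, L) → 0111010[q1]10
Step 10: δ(q1, 1) = (q1, 1, L) → 011101[q1]010
Step 11: δ(q1, 0) = (q1, 0, L) → 01110[q1]1010
Step 12: δ(q1, 1) = (q1, 1, L) → 0111[q1]01010
Step 13: δ(q1, 0) = (q1, 0, L) → 011[q1]101010
Step 14: δ(q1, 1) = (q1, 1, L) → 01[q1]1101010
Step 15: δ(q1, 1) = (q1, 1, L) → 0[q1]11101010
Step 16: δ(q1, 1) = (q1, 1, L) → [q1]011101010
Step 17: δ(q1, 0) = (q1, 0, L) → [q1]□011101010
Step 18: δ(q1, □) = (qA, □, R) → □[qA]011101010

The machine reaches the accept state qA and halts.

Final tape (ignoring leading/trailing blanks): 011101010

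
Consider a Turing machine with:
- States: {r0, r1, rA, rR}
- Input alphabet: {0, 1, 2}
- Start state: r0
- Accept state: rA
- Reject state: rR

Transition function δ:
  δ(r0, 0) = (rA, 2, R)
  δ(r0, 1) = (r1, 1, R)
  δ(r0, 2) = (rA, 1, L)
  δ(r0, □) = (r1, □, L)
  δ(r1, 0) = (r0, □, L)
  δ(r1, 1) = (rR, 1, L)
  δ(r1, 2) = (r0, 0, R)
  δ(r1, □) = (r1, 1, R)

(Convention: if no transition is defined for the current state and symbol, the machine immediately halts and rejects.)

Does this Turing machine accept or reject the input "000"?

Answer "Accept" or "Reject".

Execution trace:
Initial: [r0]000
Step 1: δ(r0, 0) = (rA, 2, R) → 2[rA]00

The machine reaches the accept state rA and halts.

Answer: Accept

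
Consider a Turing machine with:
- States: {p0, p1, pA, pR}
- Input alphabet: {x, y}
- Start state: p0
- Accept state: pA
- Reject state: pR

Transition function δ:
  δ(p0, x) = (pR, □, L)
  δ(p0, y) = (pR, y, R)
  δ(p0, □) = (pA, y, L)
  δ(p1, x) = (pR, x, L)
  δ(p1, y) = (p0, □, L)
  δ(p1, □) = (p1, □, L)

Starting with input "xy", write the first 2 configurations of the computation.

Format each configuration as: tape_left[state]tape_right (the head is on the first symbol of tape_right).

Transitions applied:
Step 1: δ(p0, x) = (pR, □, L)

The first 2 configurations are:
[p0]xy ⊢ [pR]□□y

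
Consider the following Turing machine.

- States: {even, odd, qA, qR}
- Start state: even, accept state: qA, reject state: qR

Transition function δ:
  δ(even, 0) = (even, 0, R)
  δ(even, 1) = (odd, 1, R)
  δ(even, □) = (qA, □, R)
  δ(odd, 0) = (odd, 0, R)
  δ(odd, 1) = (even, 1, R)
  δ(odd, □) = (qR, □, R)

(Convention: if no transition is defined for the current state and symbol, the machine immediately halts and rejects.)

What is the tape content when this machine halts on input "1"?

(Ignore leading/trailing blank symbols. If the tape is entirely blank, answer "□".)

Execution trace:
Initial: [even]1
Step 1: δ(even, 1) = (odd, 1, R) → 1[odd]□
Step 2: δ(odd, □) = (qR, □, R) → 1□[qR]□

The machine reaches the reject state qR and halts.

Final tape (ignoring leading/trailing blanks): 1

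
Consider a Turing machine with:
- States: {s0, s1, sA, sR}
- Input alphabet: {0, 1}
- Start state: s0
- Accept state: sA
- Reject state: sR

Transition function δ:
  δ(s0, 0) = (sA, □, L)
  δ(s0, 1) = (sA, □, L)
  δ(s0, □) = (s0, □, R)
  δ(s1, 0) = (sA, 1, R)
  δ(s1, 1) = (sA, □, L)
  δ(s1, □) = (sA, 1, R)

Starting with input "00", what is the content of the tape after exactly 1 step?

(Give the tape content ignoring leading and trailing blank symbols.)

Execution trace:
Initial: [s0]00
Step 1: δ(s0, 0) = (sA, □, L) → [sA]□□0

The machine reaches the accept state sA and halts.

After 1 step, the tape (ignoring leading/trailing blanks) is: 0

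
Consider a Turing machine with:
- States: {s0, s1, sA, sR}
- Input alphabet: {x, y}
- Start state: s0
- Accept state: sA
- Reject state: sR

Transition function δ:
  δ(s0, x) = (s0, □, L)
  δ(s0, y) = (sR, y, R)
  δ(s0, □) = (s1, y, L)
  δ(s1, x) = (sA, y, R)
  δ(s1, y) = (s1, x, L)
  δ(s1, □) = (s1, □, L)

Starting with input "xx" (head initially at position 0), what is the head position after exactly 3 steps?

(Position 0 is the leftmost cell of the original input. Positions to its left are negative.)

Execution trace (head position shown):
Step 0: [s0]xx  (head at position 0)
Step 1: move left → [s0]□□x  (head at position -1)
Step 2: move left → [s1]□y□x  (head at position -2)
Step 3: move left → [s1]□□y□x  (head at position -3)

After 3 steps, the head is at position -3.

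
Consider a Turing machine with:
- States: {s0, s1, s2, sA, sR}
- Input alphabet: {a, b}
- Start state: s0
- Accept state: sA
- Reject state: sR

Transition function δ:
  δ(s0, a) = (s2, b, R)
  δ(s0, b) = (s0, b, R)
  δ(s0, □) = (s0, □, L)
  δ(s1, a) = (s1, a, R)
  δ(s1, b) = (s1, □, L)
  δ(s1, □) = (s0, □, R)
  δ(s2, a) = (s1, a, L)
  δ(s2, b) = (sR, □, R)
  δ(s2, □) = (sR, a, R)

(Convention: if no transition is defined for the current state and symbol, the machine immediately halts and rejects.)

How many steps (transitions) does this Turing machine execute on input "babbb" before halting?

Execution trace:
Initial: [s0]babbb
Step 1: δ(s0, b) = (s0, b, R) → b[s0]abbb
Step 2: δ(s0, a) = (s2, b, R) → bb[s2]bbb
Step 3: δ(s2, b) = (sR, □, R) → bb□[sR]bb

The machine reaches the reject state sR and halts.

The machine executed 3 steps before halting.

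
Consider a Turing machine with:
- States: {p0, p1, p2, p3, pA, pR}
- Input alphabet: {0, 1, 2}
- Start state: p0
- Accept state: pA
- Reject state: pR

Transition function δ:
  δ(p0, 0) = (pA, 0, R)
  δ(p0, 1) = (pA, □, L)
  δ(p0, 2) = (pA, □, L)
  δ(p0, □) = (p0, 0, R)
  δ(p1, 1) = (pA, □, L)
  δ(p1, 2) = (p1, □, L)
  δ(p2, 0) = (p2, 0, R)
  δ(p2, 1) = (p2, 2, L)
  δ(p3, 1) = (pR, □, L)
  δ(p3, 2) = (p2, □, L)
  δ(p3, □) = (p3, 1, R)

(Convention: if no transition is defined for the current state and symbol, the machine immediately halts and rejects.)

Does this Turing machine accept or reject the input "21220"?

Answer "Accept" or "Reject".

Execution trace:
Initial: [p0]21220
Step 1: δ(p0, 2) = (pA, □, L) → [pA]□□1220

The machine reaches the accept state pA and halts.

Answer: Accept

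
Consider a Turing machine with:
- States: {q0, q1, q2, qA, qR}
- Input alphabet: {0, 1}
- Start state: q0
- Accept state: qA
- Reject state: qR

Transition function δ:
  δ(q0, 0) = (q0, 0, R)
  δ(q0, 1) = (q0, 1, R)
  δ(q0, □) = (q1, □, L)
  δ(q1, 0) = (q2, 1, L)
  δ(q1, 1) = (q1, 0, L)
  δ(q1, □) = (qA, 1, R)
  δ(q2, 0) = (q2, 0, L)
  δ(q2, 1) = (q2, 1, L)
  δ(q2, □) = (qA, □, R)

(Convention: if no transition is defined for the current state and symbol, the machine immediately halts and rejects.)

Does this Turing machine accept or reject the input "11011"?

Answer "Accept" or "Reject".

Execution trace:
Initial: [q0]11011
Step 1: δ(q0, 1) = (q0, 1, R) → 1[q0]1011
Step 2: δ(q0, 1) = (q0, 1, R) → 11[q0]011
Step 3: δ(q0, 0) = (q0, 0, R) → 110[q0]11
Step 4: δ(q0, 1) = (q0, 1, R) → 1101[q0]1
Step 5: δ(q0, 1) = (q0, 1, R) → 11011[q0]□
Step 6: δ(q0, □) = (q1, □, L) → 1101[q1]1□
Step 7: δ(q1, 1) = (q1, 0, L) → 110[q1]10□
Step 8: δ(q1, 1) = (q1, 0, L) → 11[q1]000□
Step 9: δ(q1, 0) = (q2, 1, L) → 1[q2]1100□
Step 10: δ(q2, 1) = (q2, 1, L) → [q2]11100□
Step 11: δ(q2, 1) = (q2, 1, L) → [q2]□11100□
Step 12: δ(q2, □) = (qA, □, R) → □[qA]11100□

The machine reaches the accept state qA and halts.

Answer: Accept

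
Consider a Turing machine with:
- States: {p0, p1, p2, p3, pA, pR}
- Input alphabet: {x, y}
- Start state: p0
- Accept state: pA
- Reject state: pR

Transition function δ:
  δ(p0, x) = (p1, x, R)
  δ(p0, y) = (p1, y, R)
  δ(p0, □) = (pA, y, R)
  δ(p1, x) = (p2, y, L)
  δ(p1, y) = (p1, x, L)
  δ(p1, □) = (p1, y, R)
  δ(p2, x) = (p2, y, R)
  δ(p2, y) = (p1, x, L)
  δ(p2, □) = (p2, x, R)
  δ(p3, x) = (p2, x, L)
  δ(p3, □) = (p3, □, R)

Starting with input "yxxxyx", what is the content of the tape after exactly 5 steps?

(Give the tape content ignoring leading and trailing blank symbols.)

Execution trace:
Initial: [p0]yxxxyx
Step 1: δ(p0, y) = (p1, y, R) → y[p1]xxxyx
Step 2: δ(p1, x) = (p2, y, L) → [p2]yyxxyx
Step 3: δ(p2, y) = (p1, x, L) → [p1]□xyxxyx
Step 4: δ(p1, □) = (p1, y, R) → y[p1]xyxxyx
Step 5: δ(p1, x) = (p2, y, L) → [p2]yyyxxyx

After 5 steps, the tape (ignoring leading/trailing blanks) is: yyyxxyx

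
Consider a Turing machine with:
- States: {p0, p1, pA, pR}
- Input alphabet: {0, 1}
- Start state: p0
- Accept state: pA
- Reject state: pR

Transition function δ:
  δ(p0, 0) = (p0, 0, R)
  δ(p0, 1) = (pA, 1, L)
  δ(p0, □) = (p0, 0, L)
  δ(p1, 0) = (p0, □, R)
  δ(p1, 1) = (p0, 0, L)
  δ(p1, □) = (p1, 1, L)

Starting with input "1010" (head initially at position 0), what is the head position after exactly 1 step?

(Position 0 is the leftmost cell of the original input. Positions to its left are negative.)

Execution trace (head position shown):
Step 0: [p0]1010  (head at position 0)
Step 1: move left → [pA]□1010  (head at position -1)

After 1 step, the head is at position -1.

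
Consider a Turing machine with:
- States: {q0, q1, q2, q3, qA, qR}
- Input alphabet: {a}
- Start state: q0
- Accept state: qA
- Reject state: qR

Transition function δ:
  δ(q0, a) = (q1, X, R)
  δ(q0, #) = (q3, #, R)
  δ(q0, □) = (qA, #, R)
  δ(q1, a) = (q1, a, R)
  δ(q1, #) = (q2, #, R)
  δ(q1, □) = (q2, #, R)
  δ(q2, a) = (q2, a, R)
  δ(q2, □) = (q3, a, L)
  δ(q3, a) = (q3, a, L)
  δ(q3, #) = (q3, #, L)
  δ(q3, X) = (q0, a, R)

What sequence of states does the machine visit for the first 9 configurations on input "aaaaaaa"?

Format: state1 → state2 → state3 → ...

Execution trace:
Initial: [q0]aaaaaaa
Step 1: δ(q0, a) = (q1, X, R) → X[q1]aaaaaa
Step 2: δ(q1, a) = (q1, a, R) → Xa[q1]aaaaa
Step 3: δ(q1, a) = (q1, a, R) → Xaa[q1]aaaa
Step 4: δ(q1, a) = (q1, a, R) → Xaaa[q1]aaa
Step 5: δ(q1, a) = (q1, a, R) → Xaaaa[q1]aa
Step 6: δ(q1, a) = (q1, a, R) → Xaaaaa[q1]a
Step 7: δ(q1, a) = (q1, a, R) → Xaaaaaa[q1]□
Step 8: δ(q1, □) = (q2, #, R) → Xaaaaaa#[q2]□

State sequence: q0 → q1 → q1 → q1 → q1 → q1 → q1 → q1 → q2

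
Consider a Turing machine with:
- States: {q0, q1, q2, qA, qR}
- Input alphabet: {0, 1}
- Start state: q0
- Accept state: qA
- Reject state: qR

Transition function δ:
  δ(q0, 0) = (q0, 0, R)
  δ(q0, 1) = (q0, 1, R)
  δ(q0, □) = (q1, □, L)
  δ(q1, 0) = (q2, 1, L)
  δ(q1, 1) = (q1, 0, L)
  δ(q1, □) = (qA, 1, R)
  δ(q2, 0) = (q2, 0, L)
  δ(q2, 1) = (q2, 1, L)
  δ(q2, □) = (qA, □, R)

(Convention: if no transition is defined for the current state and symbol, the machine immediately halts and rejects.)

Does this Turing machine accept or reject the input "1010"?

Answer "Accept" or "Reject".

Execution trace:
Initial: [q0]1010
Step 1: δ(q0, 1) = (q0, 1, R) → 1[q0]010
Step 2: δ(q0, 0) = (q0, 0, R) → 10[q0]10
Step 3: δ(q0, 1) = (q0, 1, R) → 101[q0]0
Step 4: δ(q0, 0) = (q0, 0, R) → 1010[q0]□
Step 5: δ(q0, □) = (q1, □, L) → 101[q1]0□
Step 6: δ(q1, 0) = (q2, 1, L) → 10[q2]11□
Step 7: δ(q2, 1) = (q2, 1, L) → 1[q2]011□
Step 8: δ(q2, 0) = (q2, 0, L) → [q2]1011□
Step 9: δ(q2, 1) = (q2, 1, L) → [q2]□1011□
Step 10: δ(q2, □) = (qA, □, R) → □[qA]1011□

The machine reaches the accept state qA and halts.

Answer: Accept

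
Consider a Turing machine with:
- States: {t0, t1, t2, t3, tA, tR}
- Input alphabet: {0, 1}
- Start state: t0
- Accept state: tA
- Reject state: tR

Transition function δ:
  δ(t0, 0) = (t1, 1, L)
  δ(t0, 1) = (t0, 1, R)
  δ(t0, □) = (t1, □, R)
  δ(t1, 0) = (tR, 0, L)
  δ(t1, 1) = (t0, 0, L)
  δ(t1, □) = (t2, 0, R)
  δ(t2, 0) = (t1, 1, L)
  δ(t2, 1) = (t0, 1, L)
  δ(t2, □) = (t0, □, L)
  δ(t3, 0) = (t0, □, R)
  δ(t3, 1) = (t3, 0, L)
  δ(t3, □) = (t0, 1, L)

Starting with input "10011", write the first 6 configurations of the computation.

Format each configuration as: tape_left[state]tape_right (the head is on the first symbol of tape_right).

Transitions applied:
Step 1: δ(t0, 1) = (t0, 1, R)
Step 2: δ(t0, 0) = (t1, 1, L)
Step 3: δ(t1, 1) = (t0, 0, L)
Step 4: δ(t0, □) = (t1, □, R)
Step 5: δ(t1, 0) = (tR, 0, L)

The first 6 configurations are:
[t0]10011 ⊢ 1[t0]0011 ⊢ [t1]11011 ⊢ [t0]□01011 ⊢ □[t1]01011 ⊢ [tR]□01011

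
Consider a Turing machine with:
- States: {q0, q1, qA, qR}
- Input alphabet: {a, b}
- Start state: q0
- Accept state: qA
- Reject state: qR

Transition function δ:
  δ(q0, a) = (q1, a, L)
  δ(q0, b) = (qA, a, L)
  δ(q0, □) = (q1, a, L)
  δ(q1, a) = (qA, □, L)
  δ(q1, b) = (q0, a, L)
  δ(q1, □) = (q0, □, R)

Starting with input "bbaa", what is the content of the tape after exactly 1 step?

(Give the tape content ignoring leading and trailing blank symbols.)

Execution trace:
Initial: [q0]bbaa
Step 1: δ(q0, b) = (qA, a, L) → [qA]□abaa

The machine reaches the accept state qA and halts.

After 1 step, the tape (ignoring leading/trailing blanks) is: abaa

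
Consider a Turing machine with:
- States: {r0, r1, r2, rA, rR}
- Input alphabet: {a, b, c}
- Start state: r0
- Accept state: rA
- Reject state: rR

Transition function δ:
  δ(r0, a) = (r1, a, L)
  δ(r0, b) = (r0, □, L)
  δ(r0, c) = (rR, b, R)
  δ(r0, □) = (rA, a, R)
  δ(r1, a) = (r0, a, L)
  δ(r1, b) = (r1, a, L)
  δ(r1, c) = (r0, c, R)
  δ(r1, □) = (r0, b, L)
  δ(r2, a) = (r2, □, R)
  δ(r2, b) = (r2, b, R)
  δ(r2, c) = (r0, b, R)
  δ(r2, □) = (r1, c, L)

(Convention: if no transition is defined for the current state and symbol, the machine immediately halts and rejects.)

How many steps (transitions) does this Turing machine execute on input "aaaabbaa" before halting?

Execution trace:
Initial: [r0]aaaabbaa
Step 1: δ(r0, a) = (r1, a, L) → [r1]□aaaabbaa
Step 2: δ(r1, □) = (r0, b, L) → [r0]□baaaabbaa
Step 3: δ(r0, □) = (rA, a, R) → a[rA]baaaabbaa

The machine reaches the accept state rA and halts.

The machine executed 3 steps before halting.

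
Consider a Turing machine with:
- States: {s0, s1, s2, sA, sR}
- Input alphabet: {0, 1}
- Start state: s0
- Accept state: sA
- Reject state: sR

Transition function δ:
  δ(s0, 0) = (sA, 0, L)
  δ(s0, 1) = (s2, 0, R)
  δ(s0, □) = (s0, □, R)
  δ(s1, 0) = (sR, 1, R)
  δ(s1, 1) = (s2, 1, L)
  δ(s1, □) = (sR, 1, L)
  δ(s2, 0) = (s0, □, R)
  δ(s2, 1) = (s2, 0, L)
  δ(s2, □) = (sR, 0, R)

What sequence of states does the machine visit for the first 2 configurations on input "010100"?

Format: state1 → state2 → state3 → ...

Execution trace:
Initial: [s0]010100
Step 1: δ(s0, 0) = (sA, 0, L) → [sA]□010100

The machine reaches the accept state sA and halts.

State sequence: s0 → sA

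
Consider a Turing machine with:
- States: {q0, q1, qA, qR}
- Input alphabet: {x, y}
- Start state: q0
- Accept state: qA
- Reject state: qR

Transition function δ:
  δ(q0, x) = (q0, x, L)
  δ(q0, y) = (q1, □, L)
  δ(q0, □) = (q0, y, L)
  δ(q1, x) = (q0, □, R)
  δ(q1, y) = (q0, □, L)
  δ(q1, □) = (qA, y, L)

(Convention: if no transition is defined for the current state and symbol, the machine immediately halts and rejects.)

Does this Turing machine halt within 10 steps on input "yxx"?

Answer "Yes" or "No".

Execution trace:
Initial: [q0]yxx
Step 1: δ(q0, y) = (q1, □, L) → [q1]□□xx
Step 2: δ(q1, □) = (qA, y, L) → [qA]□y□xx

The machine reaches the accept state qA and halts.
The machine halted after 2 steps (within the 10-step bound).

Answer: Yes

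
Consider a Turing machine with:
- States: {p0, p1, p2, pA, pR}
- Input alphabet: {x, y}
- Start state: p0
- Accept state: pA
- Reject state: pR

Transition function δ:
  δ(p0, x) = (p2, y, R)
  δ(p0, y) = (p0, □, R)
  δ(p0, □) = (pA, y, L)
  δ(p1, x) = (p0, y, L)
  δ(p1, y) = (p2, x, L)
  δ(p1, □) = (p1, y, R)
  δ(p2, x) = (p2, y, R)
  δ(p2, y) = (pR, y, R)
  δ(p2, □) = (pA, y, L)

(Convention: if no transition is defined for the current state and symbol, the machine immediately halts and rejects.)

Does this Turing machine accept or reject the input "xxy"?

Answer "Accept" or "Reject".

Execution trace:
Initial: [p0]xxy
Step 1: δ(p0, x) = (p2, y, R) → y[p2]xy
Step 2: δ(p2, x) = (p2, y, R) → yy[p2]y
Step 3: δ(p2, y) = (pR, y, R) → yyy[pR]□

The machine reaches the reject state pR and halts.

Answer: Reject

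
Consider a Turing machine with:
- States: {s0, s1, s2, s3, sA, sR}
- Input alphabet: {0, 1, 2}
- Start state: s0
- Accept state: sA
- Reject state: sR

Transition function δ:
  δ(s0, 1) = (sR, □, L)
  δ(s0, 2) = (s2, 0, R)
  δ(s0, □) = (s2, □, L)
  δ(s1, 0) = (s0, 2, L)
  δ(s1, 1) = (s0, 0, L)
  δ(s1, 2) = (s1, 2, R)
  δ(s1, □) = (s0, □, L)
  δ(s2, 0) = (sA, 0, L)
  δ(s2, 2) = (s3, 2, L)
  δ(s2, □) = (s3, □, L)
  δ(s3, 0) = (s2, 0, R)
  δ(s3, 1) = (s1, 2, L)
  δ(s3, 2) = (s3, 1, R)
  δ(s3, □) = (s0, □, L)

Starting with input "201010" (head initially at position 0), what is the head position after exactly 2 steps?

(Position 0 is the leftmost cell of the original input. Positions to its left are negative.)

Execution trace (head position shown):
Step 0: [s0]201010  (head at position 0)
Step 1: move right → 0[s2]01010  (head at position 1)
Step 2: move left → [sA]001010  (head at position 0)

After 2 steps, the head is at position 0.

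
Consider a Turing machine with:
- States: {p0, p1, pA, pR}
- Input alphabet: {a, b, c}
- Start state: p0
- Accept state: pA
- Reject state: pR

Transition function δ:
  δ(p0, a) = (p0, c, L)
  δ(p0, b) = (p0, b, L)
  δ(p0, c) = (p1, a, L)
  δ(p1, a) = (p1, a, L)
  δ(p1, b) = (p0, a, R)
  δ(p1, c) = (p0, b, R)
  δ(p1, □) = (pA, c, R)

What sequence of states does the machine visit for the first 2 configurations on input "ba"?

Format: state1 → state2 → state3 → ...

Execution trace:
Initial: [p0]ba
Step 1: δ(p0, b) = (p0, b, L) → [p0]□ba

No transition is defined for δ(p0, □). By convention the machine halts and rejects.

State sequence: p0 → p0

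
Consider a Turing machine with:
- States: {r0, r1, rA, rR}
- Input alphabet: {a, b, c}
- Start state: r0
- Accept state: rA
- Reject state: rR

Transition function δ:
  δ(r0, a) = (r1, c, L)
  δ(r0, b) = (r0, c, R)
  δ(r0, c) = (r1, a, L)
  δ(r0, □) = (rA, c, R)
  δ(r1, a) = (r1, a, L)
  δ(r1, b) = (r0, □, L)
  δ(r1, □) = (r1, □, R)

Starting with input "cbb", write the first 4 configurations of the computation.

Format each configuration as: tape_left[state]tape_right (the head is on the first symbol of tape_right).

Transitions applied:
Step 1: δ(r0, c) = (r1, a, L)
Step 2: δ(r1, □) = (r1, □, R)
Step 3: δ(r1, a) = (r1, a, L)

The first 4 configurations are:
[r0]cbb ⊢ [r1]□abb ⊢ □[r1]abb ⊢ [r1]□abb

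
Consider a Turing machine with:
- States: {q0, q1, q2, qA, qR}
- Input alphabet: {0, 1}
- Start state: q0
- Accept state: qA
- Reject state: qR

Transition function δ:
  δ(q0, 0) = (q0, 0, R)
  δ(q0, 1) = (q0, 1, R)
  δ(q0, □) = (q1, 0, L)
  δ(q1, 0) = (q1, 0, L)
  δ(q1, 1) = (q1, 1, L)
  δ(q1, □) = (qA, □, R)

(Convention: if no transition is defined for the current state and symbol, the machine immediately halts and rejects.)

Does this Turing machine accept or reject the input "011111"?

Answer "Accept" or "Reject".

Execution trace:
Initial: [q0]011111
Step 1: δ(q0, 0) = (q0, 0, R) → 0[q0]11111
Step 2: δ(q0, 1) = (q0, 1, R) → 01[q0]1111
Step 3: δ(q0, 1) = (q0, 1, R) → 011[q0]111
Step 4: δ(q0, 1) = (q0, 1, R) → 0111[q0]11
Step 5: δ(q0, 1) = (q0, 1, R) → 01111[q0]1
Step 6: δ(q0, 1) = (q0, 1, R) → 011111[q0]□
Step 7: δ(q0, □) = (q1, 0, L) → 01111[q1]10
Step 8: δ(q1, 1) = (q1, 1, L) → 0111[q1]110
Step 9: δ(q1, 1) = (q1, 1, L) → 011[q1]1110
Step 10: δ(q1, 1) = (q1, 1, L) → 01[q1]11110
Step 11: δ(q1, 1) = (q1, 1, L) → 0[q1]111110
Step 12: δ(q1, 1) = (q1, 1, L) → [q1]0111110
Step 13: δ(q1, 0) = (q1, 0, L) → [q1]□0111110
Step 14: δ(q1, □) = (qA, □, R) → □[qA]0111110

The machine reaches the accept state qA and halts.

Answer: Accept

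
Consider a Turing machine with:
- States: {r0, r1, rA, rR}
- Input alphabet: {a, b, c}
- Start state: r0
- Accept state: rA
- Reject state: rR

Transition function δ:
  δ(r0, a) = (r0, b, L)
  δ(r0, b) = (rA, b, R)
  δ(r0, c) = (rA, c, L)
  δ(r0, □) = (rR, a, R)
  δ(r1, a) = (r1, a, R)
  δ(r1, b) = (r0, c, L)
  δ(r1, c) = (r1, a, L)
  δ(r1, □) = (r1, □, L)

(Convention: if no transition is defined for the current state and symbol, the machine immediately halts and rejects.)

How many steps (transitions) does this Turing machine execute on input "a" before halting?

Execution trace:
Initial: [r0]a
Step 1: δ(r0, a) = (r0, b, L) → [r0]□b
Step 2: δ(r0, □) = (rR, a, R) → a[rR]b

The machine reaches the reject state rR and halts.

The machine executed 2 steps before halting.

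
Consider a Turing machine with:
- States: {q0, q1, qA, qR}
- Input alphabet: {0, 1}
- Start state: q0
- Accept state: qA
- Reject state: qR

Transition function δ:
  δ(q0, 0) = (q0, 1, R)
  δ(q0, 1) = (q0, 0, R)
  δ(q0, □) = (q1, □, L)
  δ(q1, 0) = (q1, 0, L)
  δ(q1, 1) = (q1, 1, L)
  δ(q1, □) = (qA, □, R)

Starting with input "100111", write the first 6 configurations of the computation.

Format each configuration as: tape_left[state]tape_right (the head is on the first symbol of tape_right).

Transitions applied:
Step 1: δ(q0, 1) = (q0, 0, R)
Step 2: δ(q0, 0) = (q0, 1, R)
Step 3: δ(q0, 0) = (q0, 1, R)
Step 4: δ(q0, 1) = (q0, 0, R)
Step 5: δ(q0, 1) = (q0, 0, R)

The first 6 configurations are:
[q0]100111 ⊢ 0[q0]00111 ⊢ 01[q0]0111 ⊢ 011[q0]111 ⊢ 0110[q0]11 ⊢ 01100[q0]1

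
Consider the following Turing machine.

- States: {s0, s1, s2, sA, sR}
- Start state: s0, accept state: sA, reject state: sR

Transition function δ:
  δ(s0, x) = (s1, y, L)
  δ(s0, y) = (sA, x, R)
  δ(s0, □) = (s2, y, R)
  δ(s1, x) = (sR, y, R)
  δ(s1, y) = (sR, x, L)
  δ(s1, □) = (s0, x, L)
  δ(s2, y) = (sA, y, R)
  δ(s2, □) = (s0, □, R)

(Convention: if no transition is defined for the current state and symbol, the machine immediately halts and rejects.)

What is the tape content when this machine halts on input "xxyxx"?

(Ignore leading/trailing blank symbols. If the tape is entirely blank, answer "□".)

Execution trace:
Initial: [s0]xxyxx
Step 1: δ(s0, x) = (s1, y, L) → [s1]□yxyxx
Step 2: δ(s1, □) = (s0, x, L) → [s0]□xyxyxx
Step 3: δ(s0, □) = (s2, y, R) → y[s2]xyxyxx

No transition is defined for δ(s2, x). By convention the machine halts and rejects.

Final tape (ignoring leading/trailing blanks): yxyxyxx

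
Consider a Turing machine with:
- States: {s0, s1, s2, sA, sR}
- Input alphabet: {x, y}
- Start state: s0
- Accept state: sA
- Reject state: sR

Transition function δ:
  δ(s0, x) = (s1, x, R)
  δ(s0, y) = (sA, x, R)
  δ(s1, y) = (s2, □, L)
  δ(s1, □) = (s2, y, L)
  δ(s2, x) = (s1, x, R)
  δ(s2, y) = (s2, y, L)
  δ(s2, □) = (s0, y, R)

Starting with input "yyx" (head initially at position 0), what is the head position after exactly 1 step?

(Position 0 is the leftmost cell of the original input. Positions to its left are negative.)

Execution trace (head position shown):
Step 0: [s0]yyx  (head at position 0)
Step 1: move right → x[sA]yx  (head at position 1)

After 1 step, the head is at position 1.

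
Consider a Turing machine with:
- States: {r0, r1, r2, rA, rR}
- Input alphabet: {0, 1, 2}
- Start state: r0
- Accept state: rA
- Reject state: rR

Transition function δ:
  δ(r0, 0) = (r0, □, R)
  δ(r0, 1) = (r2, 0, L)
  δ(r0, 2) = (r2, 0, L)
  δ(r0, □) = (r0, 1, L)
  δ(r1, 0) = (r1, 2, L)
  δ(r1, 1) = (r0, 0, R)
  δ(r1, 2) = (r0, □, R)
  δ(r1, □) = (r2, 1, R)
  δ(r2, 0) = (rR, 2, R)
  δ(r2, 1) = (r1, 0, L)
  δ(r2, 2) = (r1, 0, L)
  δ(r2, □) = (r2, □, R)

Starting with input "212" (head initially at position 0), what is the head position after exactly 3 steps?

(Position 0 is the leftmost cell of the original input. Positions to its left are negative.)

Execution trace (head position shown):
Step 0: [r0]212  (head at position 0)
Step 1: move left → [r2]□012  (head at position -1)
Step 2: move right → □[r2]012  (head at position 0)
Step 3: move right → □2[rR]12  (head at position 1)

After 3 steps, the head is at position 1.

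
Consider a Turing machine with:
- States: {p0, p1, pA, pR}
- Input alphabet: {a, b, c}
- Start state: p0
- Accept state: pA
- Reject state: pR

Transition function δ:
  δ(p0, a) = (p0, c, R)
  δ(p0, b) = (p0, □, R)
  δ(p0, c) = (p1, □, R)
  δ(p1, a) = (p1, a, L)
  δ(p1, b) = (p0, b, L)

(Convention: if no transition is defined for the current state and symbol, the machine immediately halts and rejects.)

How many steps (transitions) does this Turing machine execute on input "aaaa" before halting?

Execution trace:
Initial: [p0]aaaa
Step 1: δ(p0, a) = (p0, c, R) → c[p0]aaa
Step 2: δ(p0, a) = (p0, c, R) → cc[p0]aa
Step 3: δ(p0, a) = (p0, c, R) → ccc[p0]a
Step 4: δ(p0, a) = (p0, c, R) → cccc[p0]□

No transition is defined for δ(p0, □). By convention the machine halts and rejects.

The machine executed 4 steps before halting.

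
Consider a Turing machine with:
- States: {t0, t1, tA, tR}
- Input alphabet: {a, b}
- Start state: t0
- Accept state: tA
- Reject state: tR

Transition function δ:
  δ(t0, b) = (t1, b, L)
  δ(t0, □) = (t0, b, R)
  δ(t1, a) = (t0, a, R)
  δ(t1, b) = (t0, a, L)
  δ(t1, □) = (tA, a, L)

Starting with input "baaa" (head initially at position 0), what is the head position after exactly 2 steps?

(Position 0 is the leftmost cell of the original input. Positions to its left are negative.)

Execution trace (head position shown):
Step 0: [t0]baaa  (head at position 0)
Step 1: move left → [t1]□baaa  (head at position -1)
Step 2: move left → [tA]□abaaa  (head at position -2)

After 2 steps, the head is at position -2.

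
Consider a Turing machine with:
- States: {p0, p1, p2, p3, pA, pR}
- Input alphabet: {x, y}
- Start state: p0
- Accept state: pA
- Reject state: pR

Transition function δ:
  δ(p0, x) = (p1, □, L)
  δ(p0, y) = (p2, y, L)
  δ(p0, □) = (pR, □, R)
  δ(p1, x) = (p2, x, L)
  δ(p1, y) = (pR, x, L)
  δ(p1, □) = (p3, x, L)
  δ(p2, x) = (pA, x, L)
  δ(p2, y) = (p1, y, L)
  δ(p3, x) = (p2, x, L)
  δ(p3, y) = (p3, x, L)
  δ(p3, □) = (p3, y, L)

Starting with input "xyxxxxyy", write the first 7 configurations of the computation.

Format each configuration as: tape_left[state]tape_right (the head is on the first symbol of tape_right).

Transitions applied:
Step 1: δ(p0, x) = (p1, □, L)
Step 2: δ(p1, □) = (p3, x, L)
Step 3: δ(p3, □) = (p3, y, L)
Step 4: δ(p3, □) = (p3, y, L)
Step 5: δ(p3, □) = (p3, y, L)
Step 6: δ(p3, □) = (p3, y, L)

The first 7 configurations are:
[p0]xyxxxxyy ⊢ [p1]□□yxxxxyy ⊢ [p3]□x□yxxxxyy ⊢ [p3]□yx□yxxxxyy ⊢ [p3]□yyx□yxxxxyy ⊢ [p3]□yyyx□yxxxxyy ⊢ [p3]□yyyyx□yxxxxyy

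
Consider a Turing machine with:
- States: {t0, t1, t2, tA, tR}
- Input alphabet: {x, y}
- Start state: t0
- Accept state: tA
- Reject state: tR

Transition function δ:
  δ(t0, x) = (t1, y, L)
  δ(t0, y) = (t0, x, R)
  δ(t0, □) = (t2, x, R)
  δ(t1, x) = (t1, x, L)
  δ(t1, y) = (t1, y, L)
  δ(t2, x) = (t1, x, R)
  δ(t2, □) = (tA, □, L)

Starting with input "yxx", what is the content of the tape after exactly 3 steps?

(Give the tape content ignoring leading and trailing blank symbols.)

Execution trace:
Initial: [t0]yxx
Step 1: δ(t0, y) = (t0, x, R) → x[t0]xx
Step 2: δ(t0, x) = (t1, y, L) → [t1]xyx
Step 3: δ(t1, x) = (t1, x, L) → [t1]□xyx

No transition is defined for δ(t1, □). By convention the machine halts and rejects.

After 3 steps, the tape (ignoring leading/trailing blanks) is: xyx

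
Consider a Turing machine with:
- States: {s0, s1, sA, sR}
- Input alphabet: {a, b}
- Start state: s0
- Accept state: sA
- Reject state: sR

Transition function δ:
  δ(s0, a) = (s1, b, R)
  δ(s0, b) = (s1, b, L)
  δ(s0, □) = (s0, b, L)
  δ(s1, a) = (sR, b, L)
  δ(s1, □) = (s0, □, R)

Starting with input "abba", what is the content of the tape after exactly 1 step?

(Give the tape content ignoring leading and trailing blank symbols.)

Execution trace:
Initial: [s0]abba
Step 1: δ(s0, a) = (s1, b, R) → b[s1]bba

No transition is defined for δ(s1, b). By convention the machine halts and rejects.

After 1 step, the tape (ignoring leading/trailing blanks) is: bbba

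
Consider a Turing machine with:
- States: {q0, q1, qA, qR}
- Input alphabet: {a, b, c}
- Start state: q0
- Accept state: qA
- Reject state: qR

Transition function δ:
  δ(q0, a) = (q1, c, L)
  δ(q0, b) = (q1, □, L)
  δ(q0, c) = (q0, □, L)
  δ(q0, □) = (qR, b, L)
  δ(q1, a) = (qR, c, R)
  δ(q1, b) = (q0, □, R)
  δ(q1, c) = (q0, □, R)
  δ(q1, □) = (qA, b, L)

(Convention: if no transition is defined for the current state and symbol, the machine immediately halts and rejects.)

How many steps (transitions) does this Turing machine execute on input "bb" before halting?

Execution trace:
Initial: [q0]bb
Step 1: δ(q0, b) = (q1, □, L) → [q1]□□b
Step 2: δ(q1, □) = (qA, b, L) → [qA]□b□b

The machine reaches the accept state qA and halts.

The machine executed 2 steps before halting.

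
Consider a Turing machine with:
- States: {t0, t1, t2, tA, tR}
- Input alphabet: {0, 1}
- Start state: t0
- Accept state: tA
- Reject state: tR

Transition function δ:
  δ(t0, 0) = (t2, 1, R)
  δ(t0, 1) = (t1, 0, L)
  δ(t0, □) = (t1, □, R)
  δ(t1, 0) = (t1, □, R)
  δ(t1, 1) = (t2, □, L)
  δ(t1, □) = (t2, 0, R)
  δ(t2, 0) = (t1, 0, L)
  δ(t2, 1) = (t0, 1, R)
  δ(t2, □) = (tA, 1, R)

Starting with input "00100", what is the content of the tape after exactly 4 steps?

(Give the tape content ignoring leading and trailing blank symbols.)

Execution trace:
Initial: [t0]00100
Step 1: δ(t0, 0) = (t2, 1, R) → 1[t2]0100
Step 2: δ(t2, 0) = (t1, 0, L) → [t1]10100
Step 3: δ(t1, 1) = (t2, □, L) → [t2]□□0100
Step 4: δ(t2, □) = (tA, 1, R) → 1[tA]□0100

The machine reaches the accept state tA and halts.

After 4 steps, the tape (ignoring leading/trailing blanks) is: 1□0100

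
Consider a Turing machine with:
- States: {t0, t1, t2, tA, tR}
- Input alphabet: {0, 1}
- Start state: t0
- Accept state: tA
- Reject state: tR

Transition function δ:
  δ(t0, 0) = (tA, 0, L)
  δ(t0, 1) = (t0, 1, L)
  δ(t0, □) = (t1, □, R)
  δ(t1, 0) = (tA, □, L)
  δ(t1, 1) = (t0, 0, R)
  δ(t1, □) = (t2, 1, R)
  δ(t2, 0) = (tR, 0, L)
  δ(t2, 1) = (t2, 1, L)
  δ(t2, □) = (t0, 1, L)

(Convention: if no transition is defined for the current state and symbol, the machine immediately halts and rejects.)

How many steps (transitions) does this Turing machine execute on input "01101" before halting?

Execution trace:
Initial: [t0]01101
Step 1: δ(t0, 0) = (tA, 0, L) → [tA]□01101

The machine reaches the accept state tA and halts.

The machine executed 1 step before halting.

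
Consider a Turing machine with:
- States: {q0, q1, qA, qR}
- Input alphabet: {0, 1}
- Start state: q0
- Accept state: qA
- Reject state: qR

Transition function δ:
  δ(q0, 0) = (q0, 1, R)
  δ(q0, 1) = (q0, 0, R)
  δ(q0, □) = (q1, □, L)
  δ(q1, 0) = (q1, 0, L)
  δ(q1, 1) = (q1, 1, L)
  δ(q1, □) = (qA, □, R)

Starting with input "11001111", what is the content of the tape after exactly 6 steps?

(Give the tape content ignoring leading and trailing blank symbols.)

Execution trace:
Initial: [q0]11001111
Step 1: δ(q0, 1) = (q0, 0, R) → 0[q0]1001111
Step 2: δ(q0, 1) = (q0, 0, R) → 00[q0]001111
Step 3: δ(q0, 0) = (q0, 1, R) → 001[q0]01111
Step 4: δ(q0, 0) = (q0, 1, R) → 0011[q0]1111
Step 5: δ(q0, 1) = (q0, 0, R) → 00110[q0]111
Step 6: δ(q0, 1) = (q0, 0, R) → 001100[q0]11

After 6 steps, the tape (ignoring leading/trailing blanks) is: 00110011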